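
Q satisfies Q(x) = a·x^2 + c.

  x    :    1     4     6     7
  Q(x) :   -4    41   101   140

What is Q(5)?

From Q(1) = -4 and Q(4) = 41: 1a + c = -4 and 16a + c = 41.
Subtracting: 15a = 45, so a = 3; then c = -4 − 3·1 = -7.
So Q(x) = 3x² − 7, and Q(5) = 68.

68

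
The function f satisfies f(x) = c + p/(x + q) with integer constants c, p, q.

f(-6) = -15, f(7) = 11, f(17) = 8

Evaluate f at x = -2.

65

(f(x) − c)(x + q) = p for each data point; the three points give a linear system in c and q, then p follows.
Solving: c = 5, q = 3, p = 60, so f(x) = 5 + 60/(x + 3).
Then f(-2) = 5 + 60/1 = 65.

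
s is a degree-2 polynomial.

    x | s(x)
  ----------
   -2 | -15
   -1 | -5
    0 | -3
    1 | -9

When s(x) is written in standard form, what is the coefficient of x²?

-4

First differences: 10, 2, -6. Second differences: -8, -8.
Level-2 differences are constant, so s has degree 2.
Fitting a degree-2 polynomial gives s(x) = -4x² - 2x - 3.
The coefficient of x² is -4.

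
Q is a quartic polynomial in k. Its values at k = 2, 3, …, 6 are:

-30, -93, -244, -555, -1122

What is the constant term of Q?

Write Q(k) = ak^4 + bk³ + ck² + dk + e; the 5 given values yield a linear system in the 5 coefficients.
Solving, Q(k) = -k^4 + 2k³ - 7k² - k.
The constant term is Q(0) = 0.

0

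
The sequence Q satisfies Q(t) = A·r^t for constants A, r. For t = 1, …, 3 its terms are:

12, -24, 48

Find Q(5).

192

Consecutive ratio: -24/12 = -2, and 48/(-24) = -2, so r = -2.
Then A·(-2)^1 = 12 gives A = -6, and Q(t) = -6·(-2)^t.
Q(5) = -6·(-2)^5 = 192.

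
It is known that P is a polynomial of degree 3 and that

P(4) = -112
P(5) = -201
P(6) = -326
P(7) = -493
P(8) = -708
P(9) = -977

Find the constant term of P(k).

4

First differences: -89, -125, -167, -215, -269. Second differences: -36, -42, -48, -54. Third differences: -6, -6, -6.
Level-3 differences are constant, so P has degree 3.
Fitting a degree-3 polynomial gives P(k) = -k³ - 3k² - k + 4.
The constant term is P(0) = 4.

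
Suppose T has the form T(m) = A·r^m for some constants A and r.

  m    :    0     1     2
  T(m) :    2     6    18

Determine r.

3

Consecutive ratio: 6/2 = 3, and 18/6 = 3, so r = 3.
Then A·3^0 = 2 gives A = 2, and T(m) = 2·3^m.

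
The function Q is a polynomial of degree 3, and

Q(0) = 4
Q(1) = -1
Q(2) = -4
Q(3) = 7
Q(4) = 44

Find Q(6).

244

First differences: -5, -3, 11, 37. Second differences: 2, 14, 26. Third differences: 12, 12.
Level-3 differences are constant, so Q has degree 3.
Fitting a degree-3 polynomial gives Q(t) = 2t³ - 5t² - 2t + 4.
Then Q(6) = 244.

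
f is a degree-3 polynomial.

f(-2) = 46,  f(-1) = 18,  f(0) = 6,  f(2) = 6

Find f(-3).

96

Write f(t) = at³ + bt² + ct + d; the 4 given values yield a linear system in the 4 coefficients.
Solving, f(t) = -t³ + 5t² - 6t + 6.
Then f(-3) = 96.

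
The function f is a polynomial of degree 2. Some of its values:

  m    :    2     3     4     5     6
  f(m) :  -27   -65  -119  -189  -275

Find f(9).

First differences: -38, -54, -70, -86. Second differences: -16, -16, -16.
Level-2 differences are constant, so f has degree 2.
Fitting a degree-2 polynomial gives f(m) = -8m² + 2m + 1.
Then f(9) = -629.

-629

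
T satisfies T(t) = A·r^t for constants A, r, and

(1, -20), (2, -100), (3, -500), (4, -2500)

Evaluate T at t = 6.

Consecutive ratio: -100/(-20) = 5, and -500/(-100) = 5, so r = 5.
Then A·5^1 = -20 gives A = -4, and T(t) = -4·5^t.
T(6) = -4·5^6 = -62500.

-62500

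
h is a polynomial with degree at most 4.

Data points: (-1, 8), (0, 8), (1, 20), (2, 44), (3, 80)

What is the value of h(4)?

Write h(k) = ak^4 + bk³ + ck² + dk + e; the 5 given values yield a linear system in the 5 coefficients.
Solving, the top 2 coefficients vanish, and h(k) = 6k² + 6k + 8.
Then h(4) = 128.

128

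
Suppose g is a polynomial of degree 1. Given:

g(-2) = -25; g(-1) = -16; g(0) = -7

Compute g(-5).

First differences: 9, 9.
Level-1 differences are constant, so g has degree 1.
Fitting a degree-1 polynomial gives g(m) = 9m - 7.
Then g(-5) = -52.

-52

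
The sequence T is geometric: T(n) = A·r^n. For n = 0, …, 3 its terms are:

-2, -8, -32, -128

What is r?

Consecutive ratio: -8/(-2) = 4, and -32/(-8) = 4, so r = 4.
Then A·4^0 = -2 gives A = -2, and T(n) = -2·4^n.

4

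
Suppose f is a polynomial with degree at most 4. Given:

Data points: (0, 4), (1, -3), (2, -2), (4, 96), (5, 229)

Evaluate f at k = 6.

442

Write f(k) = ak^4 + bk³ + ck² + dk + e; the 5 given values yield a linear system in the 5 coefficients.
Solving, the leading coefficient vanishes, and f(k) = 3k³ - 5k² - 5k + 4.
Then f(6) = 442.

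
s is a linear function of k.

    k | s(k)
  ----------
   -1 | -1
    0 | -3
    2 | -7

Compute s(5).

-13

Write s(k) = ak + b; the 3 given values yield a linear system in the 2 coefficients.
Solving, s(k) = -2k - 3.
Then s(5) = -13.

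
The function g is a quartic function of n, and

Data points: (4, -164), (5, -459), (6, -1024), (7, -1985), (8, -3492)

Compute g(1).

Write g(n) = an^4 + bn³ + cn² + dn + e; the 5 given values yield a linear system in the 5 coefficients.
Solving, g(n) = -n^4 + n³ + n² + 4n - 4.
Then g(1) = 1.

1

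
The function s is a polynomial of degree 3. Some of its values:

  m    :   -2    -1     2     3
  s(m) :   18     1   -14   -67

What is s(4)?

Write s(m) = am³ + bm² + cm + d; the 4 given values yield a linear system in the 4 coefficients.
Solving, s(m) = -3m³ + 4m + 2.
Then s(4) = -174.

-174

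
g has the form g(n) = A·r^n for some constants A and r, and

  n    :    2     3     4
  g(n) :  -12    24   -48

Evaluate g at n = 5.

96

Consecutive ratio: 24/(-12) = -2, and -48/24 = -2, so r = -2.
Then A·(-2)^2 = -12 gives A = -3, and g(n) = -3·(-2)^n.
g(5) = -3·(-2)^5 = 96.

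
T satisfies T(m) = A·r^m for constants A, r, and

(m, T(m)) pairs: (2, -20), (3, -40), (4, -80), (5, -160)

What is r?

2

Consecutive ratio: -40/(-20) = 2, and -80/(-40) = 2, so r = 2.
Then A·2^2 = -20 gives A = -5, and T(m) = -5·2^m.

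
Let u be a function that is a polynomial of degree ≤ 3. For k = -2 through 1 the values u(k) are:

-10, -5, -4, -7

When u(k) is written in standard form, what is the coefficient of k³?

0

Write u(k) = ak³ + bk² + ck + d; the 4 given values yield a linear system in the 4 coefficients.
Solving, the leading coefficient vanishes, and u(k) = -2k² - k - 4.
The coefficient of k³ is 0.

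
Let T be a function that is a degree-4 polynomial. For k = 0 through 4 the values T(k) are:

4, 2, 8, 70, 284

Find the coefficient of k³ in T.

Write T(k) = ak^4 + bk³ + ck² + dk + e; the 5 given values yield a linear system in the 5 coefficients.
Solving, T(k) = 2k^4 - 4k³ + 2k² - 2k + 4.
The coefficient of k³ is -4.

-4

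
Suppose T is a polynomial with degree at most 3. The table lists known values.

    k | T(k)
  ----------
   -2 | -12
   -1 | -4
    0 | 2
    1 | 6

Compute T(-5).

-48

Write T(k) = ak³ + bk² + ck + d; the 4 given values yield a linear system in the 4 coefficients.
Solving, the leading coefficient vanishes, and T(k) = -k² + 5k + 2.
Then T(-5) = -48.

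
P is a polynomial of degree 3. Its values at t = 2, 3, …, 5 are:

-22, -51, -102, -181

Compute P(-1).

Write P(t) = at³ + bt² + ct + d; the 4 given values yield a linear system in the 4 coefficients.
Solving, P(t) = -t³ - 2t² - 6.
Then P(-1) = -7.

-7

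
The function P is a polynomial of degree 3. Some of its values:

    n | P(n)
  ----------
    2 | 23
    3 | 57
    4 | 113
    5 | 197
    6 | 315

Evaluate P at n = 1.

5

First differences: 34, 56, 84, 118. Second differences: 22, 28, 34. Third differences: 6, 6.
Level-3 differences are constant, so P has degree 3.
Fitting a degree-3 polynomial gives P(n) = n³ + 2n² + 5n - 3.
Then P(1) = 5.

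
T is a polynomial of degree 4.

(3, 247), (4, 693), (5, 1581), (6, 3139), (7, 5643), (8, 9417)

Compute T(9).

14833

First differences: 446, 888, 1558, 2504, 3774. Second differences: 442, 670, 946, 1270. Third differences: 228, 276, 324. Fourth differences: 48, 48.
Level-4 differences are constant, so T has degree 4.
Extending the table by one column gives the next first difference 5416, so T(9) = 9417 + 5416 = 14833.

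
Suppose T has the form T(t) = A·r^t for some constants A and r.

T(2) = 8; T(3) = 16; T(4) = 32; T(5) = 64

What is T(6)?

128

Consecutive ratio: 16/8 = 2, and 32/16 = 2, so r = 2.
Then A·2^2 = 8 gives A = 2, and T(t) = 2·2^t.
T(6) = 2·2^6 = 128.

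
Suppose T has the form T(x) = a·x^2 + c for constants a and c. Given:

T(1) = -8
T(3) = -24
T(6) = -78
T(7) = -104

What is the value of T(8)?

-134

From T(1) = -8 and T(3) = -24: 1a + c = -8 and 9a + c = -24.
Subtracting: 8a = -16, so a = -2; then c = -8 − (-2)·1 = -6.
So T(x) = -2x² − 6, and T(8) = -134.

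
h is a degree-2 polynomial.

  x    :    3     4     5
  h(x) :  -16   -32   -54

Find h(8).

Write h(x) = ax² + bx + c; the 3 given values yield a linear system in the 3 coefficients.
Solving, h(x) = -3x² + 5x - 4.
Then h(8) = -156.

-156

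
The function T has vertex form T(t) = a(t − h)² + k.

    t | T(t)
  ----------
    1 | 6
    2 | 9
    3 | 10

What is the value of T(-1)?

First differences 3, 1; second difference -2 = 2a, so a = -1.
Expanding, the t-coefficient is −2ah = 2h; matching it to the data gives h = 3, and then k = 10.
So T(t) = -1(t − 3)² + 10.
T(-1) = -1·(-4)² + 10 = -6.

-6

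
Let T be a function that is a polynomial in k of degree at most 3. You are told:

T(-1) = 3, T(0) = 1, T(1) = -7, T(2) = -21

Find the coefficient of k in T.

-5

Write T(k) = ak³ + bk² + ck + d; the 4 given values yield a linear system in the 4 coefficients.
Solving, the leading coefficient vanishes, and T(k) = -3k² - 5k + 1.
The coefficient of k is -5.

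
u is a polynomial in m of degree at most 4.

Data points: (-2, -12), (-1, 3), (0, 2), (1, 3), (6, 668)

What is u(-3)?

-61

Write u(m) = am^4 + bm³ + cm² + dm + e; the 5 given values yield a linear system in the 5 coefficients.
Solving, the leading coefficient vanishes, and u(m) = 3m³ + m² - 3m + 2.
Then u(-3) = -61.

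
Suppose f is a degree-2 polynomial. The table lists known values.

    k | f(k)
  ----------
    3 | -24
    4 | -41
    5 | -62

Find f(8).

-149

Write f(k) = ak² + bk + c; the 3 given values yield a linear system in the 3 coefficients.
Solving, f(k) = -2k² - 3k + 3.
Then f(8) = -149.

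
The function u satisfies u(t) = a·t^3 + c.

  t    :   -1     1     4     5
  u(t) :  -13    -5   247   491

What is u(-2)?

-41

From u(-1) = -13 and u(1) = -5: -1a + c = -13 and 1a + c = -5.
Subtracting: 2a = 8, so a = 4; then c = -13 − 4·(-1) = -9.
So u(t) = 4t³ − 9, and u(-2) = -41.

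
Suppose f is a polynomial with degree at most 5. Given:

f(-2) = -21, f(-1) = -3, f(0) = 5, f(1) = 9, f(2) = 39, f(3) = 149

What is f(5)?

945

Write f(x) = ax^5 + bx^4 + cx³ + dx² + ex + p; the 6 given values yield a linear system in the 6 coefficients.
Solving, the leading coefficient vanishes, and f(x) = x^4 + 3x³ - 3x² + 3x + 5.
Then f(5) = 945.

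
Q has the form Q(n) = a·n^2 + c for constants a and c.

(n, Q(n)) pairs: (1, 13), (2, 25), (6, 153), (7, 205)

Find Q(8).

From Q(1) = 13 and Q(2) = 25: 1a + c = 13 and 4a + c = 25.
Subtracting: 3a = 12, so a = 4; then c = 13 − 4·1 = 9.
So Q(n) = 4n² + 9, and Q(8) = 265.

265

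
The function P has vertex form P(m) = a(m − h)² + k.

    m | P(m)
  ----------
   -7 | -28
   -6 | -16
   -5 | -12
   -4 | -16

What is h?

-5

First differences 12, 4, -4; second difference -8 = 2a, so a = -4.
Expanding, the m-coefficient is −2ah = 8h; matching it to the data gives h = -5, and then k = -12.
So P(m) = -4(m + 5)² − 12.
Hence h = -5.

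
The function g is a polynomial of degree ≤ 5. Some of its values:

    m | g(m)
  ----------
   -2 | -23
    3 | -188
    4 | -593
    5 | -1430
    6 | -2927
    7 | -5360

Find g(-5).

-980

Write g(m) = am^5 + bm^4 + cm³ + dm² + em + p; the 6 given values yield a linear system in the 6 coefficients.
Solving, the leading coefficient vanishes, and g(m) = -2m^4 - 2m³ + 2m² + 5m - 5.
Then g(-5) = -980.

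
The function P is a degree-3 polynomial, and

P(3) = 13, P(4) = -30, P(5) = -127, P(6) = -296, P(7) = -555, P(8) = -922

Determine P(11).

-2851

First differences: -43, -97, -169, -259, -367. Second differences: -54, -72, -90, -108. Third differences: -18, -18, -18.
Level-3 differences are constant, so P has degree 3.
Fitting a degree-3 polynomial gives P(t) = -3t³ + 9t² + 5t - 2.
Then P(11) = -2851.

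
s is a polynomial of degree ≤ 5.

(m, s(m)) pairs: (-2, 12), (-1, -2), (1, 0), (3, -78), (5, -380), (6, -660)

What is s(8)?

Write s(m) = am^5 + bm^4 + cm³ + dm² + em + p; the 6 given values yield a linear system in the 6 coefficients.
Solving, the top 2 coefficients vanish, and s(m) = -3m³ - m² + 4m.
Then s(8) = -1568.

-1568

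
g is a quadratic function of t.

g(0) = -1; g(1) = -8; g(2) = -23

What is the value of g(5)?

-116

Write g(t) = at² + bt + c; the 3 given values yield a linear system in the 3 coefficients.
Solving, g(t) = -4t² - 3t - 1.
Then g(5) = -116.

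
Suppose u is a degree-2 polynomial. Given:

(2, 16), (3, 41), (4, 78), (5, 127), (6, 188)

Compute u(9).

First differences: 25, 37, 49, 61. Second differences: 12, 12, 12.
Level-2 differences are constant, so u has degree 2.
Fitting a degree-2 polynomial gives u(x) = 6x² - 5x + 2.
Then u(9) = 443.

443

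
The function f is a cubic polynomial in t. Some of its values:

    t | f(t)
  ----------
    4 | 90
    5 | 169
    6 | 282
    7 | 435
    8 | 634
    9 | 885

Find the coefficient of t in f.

First differences: 79, 113, 153, 199, 251. Second differences: 34, 40, 46, 52. Third differences: 6, 6, 6.
Level-3 differences are constant, so f has degree 3.
Fitting a degree-3 polynomial gives f(t) = t³ + 2t² - 6.
The coefficient of t is 0.

0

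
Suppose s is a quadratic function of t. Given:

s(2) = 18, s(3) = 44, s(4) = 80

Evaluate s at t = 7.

Write s(t) = at² + bt + c; the 3 given values yield a linear system in the 3 coefficients.
Solving, s(t) = 5t² + t - 4.
Then s(7) = 248.

248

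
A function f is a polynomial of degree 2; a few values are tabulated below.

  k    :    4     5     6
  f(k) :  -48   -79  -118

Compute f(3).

Write f(k) = ak² + bk + c; the 3 given values yield a linear system in the 3 coefficients.
Solving, f(k) = -4k² + 5k - 4.
Then f(3) = -25.

-25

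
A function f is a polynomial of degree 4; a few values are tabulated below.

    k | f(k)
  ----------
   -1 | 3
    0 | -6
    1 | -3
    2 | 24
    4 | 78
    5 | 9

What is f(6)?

Write f(k) = ak^4 + bk³ + ck² + dk + e; the 6 given values yield a linear system in the 5 coefficients.
Solving, f(k) = -k^4 + 4k³ + 7k² - 7k - 6.
Then f(6) = -228.

-228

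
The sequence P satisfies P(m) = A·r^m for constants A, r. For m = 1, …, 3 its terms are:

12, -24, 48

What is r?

Consecutive ratio: -24/12 = -2, and 48/(-24) = -2, so r = -2.
Then A·(-2)^1 = 12 gives A = -6, and P(m) = -6·(-2)^m.

-2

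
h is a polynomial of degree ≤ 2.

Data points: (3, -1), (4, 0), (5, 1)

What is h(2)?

First differences: 1, 1.
Level-1 differences are constant, so h has degree 1.
Fitting a degree-1 polynomial gives h(k) = k - 4.
Then h(2) = -2.

-2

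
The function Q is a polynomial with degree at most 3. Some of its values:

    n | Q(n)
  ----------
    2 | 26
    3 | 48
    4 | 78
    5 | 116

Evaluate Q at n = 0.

Write Q(n) = an³ + bn² + cn + d; the 4 given values yield a linear system in the 4 coefficients.
Solving, the leading coefficient vanishes, and Q(n) = 4n² + 2n + 6.
Then Q(0) = 6.

6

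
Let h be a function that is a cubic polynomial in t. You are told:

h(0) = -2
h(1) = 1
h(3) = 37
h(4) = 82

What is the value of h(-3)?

-23

Write h(t) = at³ + bt² + ct + d; the 4 given values yield a linear system in the 4 coefficients.
Solving, h(t) = t³ + t² + t - 2.
Then h(-3) = -23.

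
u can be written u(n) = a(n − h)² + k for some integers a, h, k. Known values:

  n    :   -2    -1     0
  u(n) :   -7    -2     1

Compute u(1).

2

First differences 5, 3; second difference -2 = 2a, so a = -1.
Expanding, the n-coefficient is −2ah = 2h; matching it to the data gives h = 1, and then k = 2.
So u(n) = -1(n − 1)² + 2.
u(1) = -1·0² + 2 = 2.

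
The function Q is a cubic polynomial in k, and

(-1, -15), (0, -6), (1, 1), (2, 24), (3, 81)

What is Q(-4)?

-234

First differences: 9, 7, 23, 57. Second differences: -2, 16, 34. Third differences: 18, 18.
Level-3 differences are constant, so Q has degree 3.
Fitting a degree-3 polynomial gives Q(k) = 3k³ - k² + 5k - 6.
Then Q(-4) = -234.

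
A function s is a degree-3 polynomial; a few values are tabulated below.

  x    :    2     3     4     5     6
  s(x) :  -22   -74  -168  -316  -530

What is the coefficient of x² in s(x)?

First differences: -52, -94, -148, -214. Second differences: -42, -54, -66. Third differences: -12, -12.
Level-3 differences are constant, so s has degree 3.
Fitting a degree-3 polynomial gives s(x) = -2x³ - 3x² + x + 4.
The coefficient of x² is -3.

-3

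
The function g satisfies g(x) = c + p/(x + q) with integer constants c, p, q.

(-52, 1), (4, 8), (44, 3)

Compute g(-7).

-14

(g(x) − c)(x + q) = p for each data point; the three points give a linear system in c and q, then p follows.
Solving: c = 2, q = 4, p = 48, so g(x) = 2 + 48/(x + 4).
Then g(-7) = 2 + 48/(-3) = -14.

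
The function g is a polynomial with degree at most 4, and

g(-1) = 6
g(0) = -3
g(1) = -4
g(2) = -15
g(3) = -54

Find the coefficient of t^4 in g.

First differences: -9, -1, -11, -39. Second differences: 8, -10, -28. Third differences: -18, -18.
Level-3 differences are constant, so g has degree 3.
Fitting a degree-3 polynomial gives g(t) = -3t³ + 4t² - 2t - 3.
The coefficient of t^4 is 0.

0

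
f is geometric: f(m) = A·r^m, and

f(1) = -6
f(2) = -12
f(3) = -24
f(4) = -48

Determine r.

Consecutive ratio: -12/(-6) = 2, and -24/(-12) = 2, so r = 2.
Then A·2^1 = -6 gives A = -3, and f(m) = -3·2^m.

2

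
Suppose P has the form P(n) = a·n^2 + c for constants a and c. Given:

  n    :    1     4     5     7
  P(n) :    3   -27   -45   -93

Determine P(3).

-13

From P(1) = 3 and P(4) = -27: 1a + c = 3 and 16a + c = -27.
Subtracting: 15a = -30, so a = -2; then c = 3 − (-2)·1 = 5.
So P(n) = -2n² + 5, and P(3) = -13.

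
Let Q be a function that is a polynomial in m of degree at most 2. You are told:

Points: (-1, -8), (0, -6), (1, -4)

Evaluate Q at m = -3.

-12

Write Q(m) = am² + bm + c; the 3 given values yield a linear system in the 3 coefficients.
Solving, the leading coefficient vanishes, and Q(m) = 2m - 6.
Then Q(-3) = -12.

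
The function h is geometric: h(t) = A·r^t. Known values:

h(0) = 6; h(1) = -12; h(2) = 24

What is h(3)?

Consecutive ratio: -12/6 = -2, and 24/(-12) = -2, so r = -2.
Then A·(-2)^0 = 6 gives A = 6, and h(t) = 6·(-2)^t.
h(3) = 6·(-2)^3 = -48.

-48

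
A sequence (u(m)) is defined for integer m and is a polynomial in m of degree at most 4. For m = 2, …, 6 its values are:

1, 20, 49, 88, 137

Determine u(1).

-8

First differences: 19, 29, 39, 49. Second differences: 10, 10, 10.
Level-2 differences are constant, so u has degree 2.
Fitting a degree-2 polynomial gives u(m) = 5m² - 6m - 7.
Then u(1) = -8.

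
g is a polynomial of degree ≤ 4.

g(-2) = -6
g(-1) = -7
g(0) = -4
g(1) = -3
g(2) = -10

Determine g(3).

Write g(n) = an^4 + bn³ + cn² + dn + e; the 5 given values yield a linear system in the 5 coefficients.
Solving, the leading coefficient vanishes, and g(n) = -n³ - n² + 3n - 4.
Then g(3) = -31.

-31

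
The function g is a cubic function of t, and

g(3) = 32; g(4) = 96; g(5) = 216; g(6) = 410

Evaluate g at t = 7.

696

Write g(t) = at³ + bt² + ct + d; the 4 given values yield a linear system in the 4 coefficients.
Solving, g(t) = 3t³ - 8t² + 9t - 4.
Then g(7) = 696.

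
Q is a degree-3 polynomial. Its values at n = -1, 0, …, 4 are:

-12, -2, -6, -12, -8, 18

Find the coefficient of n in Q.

1

First differences: 10, -4, -6, 4, 26. Second differences: -14, -2, 10, 22. Third differences: 12, 12, 12.
Level-3 differences are constant, so Q has degree 3.
Fitting a degree-3 polynomial gives Q(n) = 2n³ - 7n² + n - 2.
The coefficient of n is 1.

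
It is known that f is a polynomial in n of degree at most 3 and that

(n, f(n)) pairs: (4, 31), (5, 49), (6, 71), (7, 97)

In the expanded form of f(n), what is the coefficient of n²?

2

First differences: 18, 22, 26. Second differences: 4, 4.
Level-2 differences are constant, so f has degree 2.
Fitting a degree-2 polynomial gives f(n) = 2n² - 1.
The coefficient of n² is 2.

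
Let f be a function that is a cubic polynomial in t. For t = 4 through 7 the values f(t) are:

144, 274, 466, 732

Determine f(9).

1534

Write f(t) = at³ + bt² + ct + d; the 4 given values yield a linear system in the 4 coefficients.
Solving, f(t) = 2t³ + t² - t + 4.
Then f(9) = 1534.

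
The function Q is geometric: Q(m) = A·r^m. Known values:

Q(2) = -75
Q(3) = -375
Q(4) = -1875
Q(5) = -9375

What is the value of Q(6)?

-46875

Consecutive ratio: -375/(-75) = 5, and -1875/(-375) = 5, so r = 5.
Then A·5^2 = -75 gives A = -3, and Q(m) = -3·5^m.
Q(6) = -3·5^6 = -46875.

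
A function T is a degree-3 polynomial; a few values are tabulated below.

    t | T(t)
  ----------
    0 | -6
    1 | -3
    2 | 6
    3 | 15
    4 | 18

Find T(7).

First differences: 3, 9, 9, 3. Second differences: 6, 0, -6. Third differences: -6, -6.
Level-3 differences are constant, so T has degree 3.
Fitting a degree-3 polynomial gives T(t) = -t³ + 6t² - 2t - 6.
Then T(7) = -69.

-69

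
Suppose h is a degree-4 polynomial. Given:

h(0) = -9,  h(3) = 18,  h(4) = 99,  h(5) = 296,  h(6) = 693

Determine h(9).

4284

Write h(x) = ax^4 + bx³ + cx² + dx + e; the 5 given values yield a linear system in the 5 coefficients.
Solving, h(x) = x^4 - 4x³ + 9x² - 9x - 9.
Then h(9) = 4284.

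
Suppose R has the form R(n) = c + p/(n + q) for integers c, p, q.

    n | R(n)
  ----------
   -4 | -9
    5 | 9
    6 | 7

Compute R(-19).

-3

(R(n) − c)(n + q) = p for each data point; the three points give a linear system in c and q, then p follows.
Solving: c = -1, q = -1, p = 40, so R(n) = -1 + 40/(n − 1).
Then R(-19) = -1 + 40/(-20) = -3.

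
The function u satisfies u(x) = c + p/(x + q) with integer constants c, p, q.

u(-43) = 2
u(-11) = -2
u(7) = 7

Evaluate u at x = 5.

(u(x) − c)(x + q) = p for each data point; the three points give a linear system in c and q, then p follows.
Solving: c = 3, q = 3, p = 40, so u(x) = 3 + 40/(x + 3).
Then u(5) = 3 + 40/8 = 8.

8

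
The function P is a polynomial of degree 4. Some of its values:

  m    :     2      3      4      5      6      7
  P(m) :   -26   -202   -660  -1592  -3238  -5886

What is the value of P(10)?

-23442

First differences: -176, -458, -932, -1646, -2648. Second differences: -282, -474, -714, -1002. Third differences: -192, -240, -288. Fourth differences: -48, -48.
Level-4 differences are constant, so P has degree 4.
Fitting a degree-4 polynomial gives P(m) = -2m^4 - 4m³ + 5m² + 5m + 8.
Then P(10) = -23442.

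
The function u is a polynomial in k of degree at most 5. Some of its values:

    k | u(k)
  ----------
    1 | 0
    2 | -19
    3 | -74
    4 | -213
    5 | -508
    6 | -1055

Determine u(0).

First differences: -19, -55, -139, -295, -547. Second differences: -36, -84, -156, -252. Third differences: -48, -72, -96. Fourth differences: -24, -24.
Level-4 differences are constant, so u has degree 4.
Fitting a degree-4 polynomial gives u(k) = -k^4 + 2k³ - 5k² - 3k + 7.
Then u(0) = 7.

7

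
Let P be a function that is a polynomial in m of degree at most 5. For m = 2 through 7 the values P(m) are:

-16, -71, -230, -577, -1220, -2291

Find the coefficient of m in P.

Write P(m) = am^5 + bm^4 + cm³ + dm² + em + p; the 6 given values yield a linear system in the 6 coefficients.
Solving, the leading coefficient vanishes, and P(m) = -m^4 + 3m² - 5m - 2.
The coefficient of m is -5.

-5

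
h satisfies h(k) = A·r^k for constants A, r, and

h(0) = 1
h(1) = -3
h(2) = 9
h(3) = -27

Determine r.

Consecutive ratio: -3/1 = -3, and 9/(-3) = -3, so r = -3.
Then A·(-3)^0 = 1 gives A = 1, and h(k) = 1·(-3)^k.

-3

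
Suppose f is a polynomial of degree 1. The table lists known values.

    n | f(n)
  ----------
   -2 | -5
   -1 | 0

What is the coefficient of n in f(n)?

5

Write f(n) = an + b; the 2 given values yield a linear system in the 2 coefficients.
Solving, f(n) = 5n + 5.
The coefficient of n is 5.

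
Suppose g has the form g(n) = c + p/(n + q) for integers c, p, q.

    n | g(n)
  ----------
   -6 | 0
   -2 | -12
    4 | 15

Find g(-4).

(g(n) − c)(n + q) = p for each data point; the three points give a linear system in c and q, then p follows.
Solving: c = 6, q = 0, p = 36, so g(n) = 6 + 36/(n + 0).
Then g(-4) = 6 + 36/(-4) = -3.

-3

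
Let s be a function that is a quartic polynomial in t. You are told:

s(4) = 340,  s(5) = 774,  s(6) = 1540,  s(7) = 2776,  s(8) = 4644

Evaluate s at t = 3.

124

Write s(t) = at^4 + bt³ + ct² + dt + e; the 5 given values yield a linear system in the 5 coefficients.
Solving, s(t) = t^4 + t³ + 4t + 4.
Then s(3) = 124.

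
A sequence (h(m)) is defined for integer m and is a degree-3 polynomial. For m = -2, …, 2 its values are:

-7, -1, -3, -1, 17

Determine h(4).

First differences: 6, -2, 2, 18. Second differences: -8, 4, 16. Third differences: 12, 12.
Level-3 differences are constant, so h has degree 3.
Fitting a degree-3 polynomial gives h(m) = 2m³ + 2m² - 2m - 3.
Then h(4) = 149.

149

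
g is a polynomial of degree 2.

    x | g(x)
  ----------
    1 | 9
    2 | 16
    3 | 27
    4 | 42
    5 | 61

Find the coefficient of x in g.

1

First differences: 7, 11, 15, 19. Second differences: 4, 4, 4.
Level-2 differences are constant, so g has degree 2.
Fitting a degree-2 polynomial gives g(x) = 2x² + x + 6.
The coefficient of x is 1.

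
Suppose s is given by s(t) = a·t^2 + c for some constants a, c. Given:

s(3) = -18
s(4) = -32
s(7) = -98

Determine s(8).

-128

From s(3) = -18 and s(4) = -32: 9a + c = -18 and 16a + c = -32.
Subtracting: 7a = -14, so a = -2; then c = -18 − (-2)·9 = 0.
So s(t) = -2t² + 0, and s(8) = -128.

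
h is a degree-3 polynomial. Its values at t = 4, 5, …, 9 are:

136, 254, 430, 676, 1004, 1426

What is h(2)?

26

First differences: 118, 176, 246, 328, 422. Second differences: 58, 70, 82, 94. Third differences: 12, 12, 12.
Level-3 differences are constant, so h has degree 3.
Fitting a degree-3 polynomial gives h(t) = 2t³ - t² + 5t + 4.
Then h(2) = 26.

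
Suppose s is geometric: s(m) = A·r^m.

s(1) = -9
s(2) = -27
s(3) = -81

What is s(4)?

-243

Consecutive ratio: -27/(-9) = 3, and -81/(-27) = 3, so r = 3.
Then A·3^1 = -9 gives A = -3, and s(m) = -3·3^m.
s(4) = -3·3^4 = -243.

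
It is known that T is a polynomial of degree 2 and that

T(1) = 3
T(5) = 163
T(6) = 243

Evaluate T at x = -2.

Write T(x) = ax² + bx + c; the 3 given values yield a linear system in the 3 coefficients.
Solving, T(x) = 8x² - 8x + 3.
Then T(-2) = 51.

51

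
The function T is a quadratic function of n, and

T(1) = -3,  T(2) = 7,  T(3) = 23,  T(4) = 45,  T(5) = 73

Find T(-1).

First differences: 10, 16, 22, 28. Second differences: 6, 6, 6.
Level-2 differences are constant, so T has degree 2.
Fitting a degree-2 polynomial gives T(n) = 3n² + n - 7.
Then T(-1) = -5.

-5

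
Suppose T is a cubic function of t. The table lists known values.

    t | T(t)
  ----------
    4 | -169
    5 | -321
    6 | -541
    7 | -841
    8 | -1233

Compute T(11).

First differences: -152, -220, -300, -392. Second differences: -68, -80, -92. Third differences: -12, -12.
Level-3 differences are constant, so T has degree 3.
Fitting a degree-3 polynomial gives T(t) = -2t³ - 4t² + 6t - 1.
Then T(11) = -3081.

-3081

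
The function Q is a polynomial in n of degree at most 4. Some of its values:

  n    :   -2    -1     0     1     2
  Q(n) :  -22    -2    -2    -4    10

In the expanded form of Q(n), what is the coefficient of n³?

First differences: 20, 0, -2, 14. Second differences: -20, -2, 16. Third differences: 18, 18.
Level-3 differences are constant, so Q has degree 3.
Fitting a degree-3 polynomial gives Q(n) = 3n³ - n² - 4n - 2.
The coefficient of n³ is 3.

3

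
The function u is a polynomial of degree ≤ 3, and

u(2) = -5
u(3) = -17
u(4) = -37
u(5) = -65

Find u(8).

-197

First differences: -12, -20, -28. Second differences: -8, -8.
Level-2 differences are constant, so u has degree 2.
Fitting a degree-2 polynomial gives u(x) = -4x² + 8x - 5.
Then u(8) = -197.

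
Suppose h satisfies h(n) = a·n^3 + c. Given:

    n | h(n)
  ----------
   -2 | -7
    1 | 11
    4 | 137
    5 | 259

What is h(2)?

From h(-2) = -7 and h(1) = 11: -8a + c = -7 and 1a + c = 11.
Subtracting: 9a = 18, so a = 2; then c = -7 − 2·(-8) = 9.
So h(n) = 2n³ + 9, and h(2) = 25.

25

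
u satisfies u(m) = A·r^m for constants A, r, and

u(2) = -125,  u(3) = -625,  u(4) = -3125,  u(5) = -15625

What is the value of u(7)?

Consecutive ratio: -625/(-125) = 5, and -3125/(-625) = 5, so r = 5.
Then A·5^2 = -125 gives A = -5, and u(m) = -5·5^m.
u(7) = -5·5^7 = -390625.

-390625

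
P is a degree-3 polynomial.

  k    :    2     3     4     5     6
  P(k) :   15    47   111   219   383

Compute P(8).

Write P(k) = ak³ + bk² + ck + d; the 5 given values yield a linear system in the 4 coefficients.
Solving, P(k) = 2k³ - 2k² + 4k - 1.
Then P(8) = 927.

927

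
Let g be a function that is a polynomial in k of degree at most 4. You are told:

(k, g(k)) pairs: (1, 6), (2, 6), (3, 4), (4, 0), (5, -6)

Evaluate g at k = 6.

-14

Write g(k) = ak^4 + bk³ + ck² + dk + e; the 5 given values yield a linear system in the 5 coefficients.
Solving, the top 2 coefficients vanish, and g(k) = -k² + 3k + 4.
Then g(6) = -14.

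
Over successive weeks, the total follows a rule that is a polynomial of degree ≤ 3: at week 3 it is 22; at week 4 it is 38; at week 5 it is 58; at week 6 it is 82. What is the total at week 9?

178

Write the value at t as P(t).
First differences: 16, 20, 24. Second differences: 4, 4.
Level-2 differences are constant, so P has degree 2.
Fitting a degree-2 polynomial gives P(t) = 2t² + 2t - 2.
Then P(9) = 178.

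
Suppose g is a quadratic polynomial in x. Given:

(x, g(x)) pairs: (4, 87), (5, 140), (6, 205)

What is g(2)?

17

Write g(x) = ax² + bx + c; the 3 given values yield a linear system in the 3 coefficients.
Solving, g(x) = 6x² - x - 5.
Then g(2) = 17.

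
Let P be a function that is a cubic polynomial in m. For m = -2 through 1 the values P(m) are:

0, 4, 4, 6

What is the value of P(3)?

Write P(m) = am³ + bm² + cm + d; the 4 given values yield a linear system in the 4 coefficients.
Solving, P(m) = m³ + m² + 4.
Then P(3) = 40.

40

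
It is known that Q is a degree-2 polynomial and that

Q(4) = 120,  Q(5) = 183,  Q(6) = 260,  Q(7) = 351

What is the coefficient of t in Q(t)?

0

First differences: 63, 77, 91. Second differences: 14, 14.
Level-2 differences are constant, so Q has degree 2.
Fitting a degree-2 polynomial gives Q(t) = 7t² + 8.
The coefficient of t is 0.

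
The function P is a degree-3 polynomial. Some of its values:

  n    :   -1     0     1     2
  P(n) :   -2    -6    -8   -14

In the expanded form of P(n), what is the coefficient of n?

-2

Write P(n) = an³ + bn² + cn + d; the 4 given values yield a linear system in the 4 coefficients.
Solving, P(n) = -n³ + n² - 2n - 6.
The coefficient of n is -2.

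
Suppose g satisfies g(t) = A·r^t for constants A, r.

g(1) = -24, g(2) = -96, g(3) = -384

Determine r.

Consecutive ratio: -96/(-24) = 4, and -384/(-96) = 4, so r = 4.
Then A·4^1 = -24 gives A = -6, and g(t) = -6·4^t.

4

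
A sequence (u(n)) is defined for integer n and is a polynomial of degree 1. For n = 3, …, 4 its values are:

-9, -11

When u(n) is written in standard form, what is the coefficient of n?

Write u(n) = an + b; the 2 given values yield a linear system in the 2 coefficients.
Solving, u(n) = -2n - 3.
The coefficient of n is -2.

-2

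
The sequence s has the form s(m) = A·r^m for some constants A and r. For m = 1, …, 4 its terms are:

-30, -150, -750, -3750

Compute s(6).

Consecutive ratio: -150/(-30) = 5, and -750/(-150) = 5, so r = 5.
Then A·5^1 = -30 gives A = -6, and s(m) = -6·5^m.
s(6) = -6·5^6 = -93750.

-93750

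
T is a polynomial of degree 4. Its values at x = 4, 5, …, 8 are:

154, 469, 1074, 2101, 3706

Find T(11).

Write T(x) = ax^4 + bx³ + cx² + dx + e; the 5 given values yield a linear system in the 5 coefficients.
Solving, T(x) = x^4 - 6x² - 6.
Then T(11) = 13909.

13909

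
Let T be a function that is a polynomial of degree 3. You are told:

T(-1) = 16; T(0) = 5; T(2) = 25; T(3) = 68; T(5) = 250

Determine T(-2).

33

Write T(t) = at³ + bt² + ct + d; the 5 given values yield a linear system in the 4 coefficients.
Solving, T(t) = t³ + 6t² - 6t + 5.
Then T(-2) = 33.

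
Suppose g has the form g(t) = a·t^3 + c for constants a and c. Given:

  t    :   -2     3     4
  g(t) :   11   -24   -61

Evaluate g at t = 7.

-340

From g(-2) = 11 and g(3) = -24: -8a + c = 11 and 27a + c = -24.
Subtracting: 35a = -35, so a = -1; then c = 11 − (-1)·(-8) = 3.
So g(t) = -1t³ + 3, and g(7) = -340.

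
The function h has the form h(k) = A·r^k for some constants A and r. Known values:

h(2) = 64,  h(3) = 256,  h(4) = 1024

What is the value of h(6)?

16384

Consecutive ratio: 256/64 = 4, and 1024/256 = 4, so r = 4.
Then A·4^2 = 64 gives A = 4, and h(k) = 4·4^k.
h(6) = 4·4^6 = 16384.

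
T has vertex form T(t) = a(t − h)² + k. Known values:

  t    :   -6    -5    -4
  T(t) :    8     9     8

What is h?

First differences 1, -1; second difference -2 = 2a, so a = -1.
Expanding, the t-coefficient is −2ah = 2h; matching it to the data gives h = -5, and then k = 9.
So T(t) = -1(t + 5)² + 9.
Hence h = -5.

-5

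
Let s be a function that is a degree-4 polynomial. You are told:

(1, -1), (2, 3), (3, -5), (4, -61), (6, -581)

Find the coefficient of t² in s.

Write s(t) = at^4 + bt³ + ct² + dt + e; the 5 given values yield a linear system in the 5 coefficients.
Solving, s(t) = -t^4 + 4t³ - 5t² + 6t - 5.
The coefficient of t² is -5.

-5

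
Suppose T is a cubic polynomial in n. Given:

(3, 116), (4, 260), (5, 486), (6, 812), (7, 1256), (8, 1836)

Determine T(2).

36

Write T(n) = an³ + bn² + cn + d; the 6 given values yield a linear system in the 4 coefficients.
Solving, T(n) = 3n³ + 5n² - 2n - 4.
Then T(2) = 36.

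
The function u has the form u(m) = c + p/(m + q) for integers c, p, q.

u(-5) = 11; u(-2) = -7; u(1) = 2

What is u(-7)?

(u(m) − c)(m + q) = p for each data point; the three points give a linear system in c and q, then p follows.
Solving: c = 5, q = 3, p = -12, so u(m) = 5 − 12/(m + 3).
Then u(-7) = 5 − 12/(-4) = 8.

8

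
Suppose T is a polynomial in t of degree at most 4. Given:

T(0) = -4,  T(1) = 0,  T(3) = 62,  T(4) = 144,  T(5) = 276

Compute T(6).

470

Write T(t) = at^4 + bt³ + ct² + dt + e; the 5 given values yield a linear system in the 5 coefficients.
Solving, the leading coefficient vanishes, and T(t) = 2t³ + t² + t - 4.
Then T(6) = 470.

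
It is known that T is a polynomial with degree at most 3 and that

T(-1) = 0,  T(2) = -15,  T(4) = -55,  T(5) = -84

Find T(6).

-119

Write T(n) = an³ + bn² + cn + d; the 4 given values yield a linear system in the 4 coefficients.
Solving, the leading coefficient vanishes, and T(n) = -3n² - 2n + 1.
Then T(6) = -119.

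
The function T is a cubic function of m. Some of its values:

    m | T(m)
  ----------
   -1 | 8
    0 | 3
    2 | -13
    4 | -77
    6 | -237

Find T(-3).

42

Write T(m) = am³ + bm² + cm + d; the 5 given values yield a linear system in the 4 coefficients.
Solving, T(m) = -m³ - 4m + 3.
Then T(-3) = 42.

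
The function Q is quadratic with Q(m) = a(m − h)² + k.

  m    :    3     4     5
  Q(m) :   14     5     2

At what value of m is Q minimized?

First differences -9, -3; second difference 6 = 2a, so a = 3.
Expanding, the m-coefficient is −2ah = -6h; matching it to the data gives h = 5, and then k = 2.
So Q(m) = 3(m − 5)² + 2.
Hence h = 5.

5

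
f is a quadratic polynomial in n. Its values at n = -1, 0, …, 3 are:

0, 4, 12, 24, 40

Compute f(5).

84

First differences: 4, 8, 12, 16. Second differences: 4, 4, 4.
Level-2 differences are constant, so f has degree 2.
Fitting a degree-2 polynomial gives f(n) = 2n² + 6n + 4.
Then f(5) = 84.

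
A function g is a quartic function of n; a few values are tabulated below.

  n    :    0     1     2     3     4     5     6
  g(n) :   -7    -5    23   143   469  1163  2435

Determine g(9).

12539

First differences: 2, 28, 120, 326, 694, 1272. Second differences: 26, 92, 206, 368, 578. Third differences: 66, 114, 162, 210. Fourth differences: 48, 48, 48.
Level-4 differences are constant, so g has degree 4.
Fitting a degree-4 polynomial gives g(n) = 2n^4 - n³ + 2n² - n - 7.
Then g(9) = 12539.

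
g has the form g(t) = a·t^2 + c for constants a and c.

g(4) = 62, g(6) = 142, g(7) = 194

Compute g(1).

2

From g(4) = 62 and g(6) = 142: 16a + c = 62 and 36a + c = 142.
Subtracting: 20a = 80, so a = 4; then c = 62 − 4·16 = -2.
So g(t) = 4t² − 2, and g(1) = 2.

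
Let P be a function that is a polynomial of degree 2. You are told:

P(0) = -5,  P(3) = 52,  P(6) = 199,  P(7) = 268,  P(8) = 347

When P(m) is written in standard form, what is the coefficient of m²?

Write P(m) = am² + bm + c; the 5 given values yield a linear system in the 3 coefficients.
Solving, P(m) = 5m² + 4m - 5.
The coefficient of m² is 5.

5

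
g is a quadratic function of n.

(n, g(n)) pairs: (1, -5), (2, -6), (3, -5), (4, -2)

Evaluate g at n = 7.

19

Write g(n) = an² + bn + c; the 4 given values yield a linear system in the 3 coefficients.
Solving, g(n) = n² - 4n - 2.
Then g(7) = 19.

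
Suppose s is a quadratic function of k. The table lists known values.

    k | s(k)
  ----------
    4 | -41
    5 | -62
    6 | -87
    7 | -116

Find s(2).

-11

Write s(k) = ak² + bk + c; the 4 given values yield a linear system in the 3 coefficients.
Solving, s(k) = -2k² - 3k + 3.
Then s(2) = -11.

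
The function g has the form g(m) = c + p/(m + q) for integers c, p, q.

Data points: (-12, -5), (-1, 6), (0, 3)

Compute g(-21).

-4

(g(m) − c)(m + q) = p for each data point; the three points give a linear system in c and q, then p follows.
Solving: c = -3, q = 3, p = 18, so g(m) = -3 + 18/(m + 3).
Then g(-21) = -3 + 18/(-18) = -4.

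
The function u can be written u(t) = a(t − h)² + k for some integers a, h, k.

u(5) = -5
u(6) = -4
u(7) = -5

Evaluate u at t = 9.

First differences 1, -1; second difference -2 = 2a, so a = -1.
Expanding, the t-coefficient is −2ah = 2h; matching it to the data gives h = 6, and then k = -4.
So u(t) = -1(t − 6)² − 4.
u(9) = -1·3² − 4 = -13.

-13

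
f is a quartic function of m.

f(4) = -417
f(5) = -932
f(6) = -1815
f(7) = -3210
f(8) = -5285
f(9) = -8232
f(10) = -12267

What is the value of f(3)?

-150

First differences: -515, -883, -1395, -2075, -2947, -4035. Second differences: -368, -512, -680, -872, -1088. Third differences: -144, -168, -192, -216. Fourth differences: -24, -24, -24.
Level-4 differences are constant, so f has degree 4.
Fitting a degree-4 polynomial gives f(m) = -m^4 - 2m³ - 3m² + 3m + 3.
Then f(3) = -150.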